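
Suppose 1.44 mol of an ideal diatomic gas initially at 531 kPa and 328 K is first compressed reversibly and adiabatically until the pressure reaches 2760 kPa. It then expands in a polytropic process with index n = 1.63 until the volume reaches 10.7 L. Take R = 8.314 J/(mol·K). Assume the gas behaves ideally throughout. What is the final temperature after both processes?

V₁ = nRT₁/P₁ = 1.44×8.314×328/531 = 7.40 L.
Step 1 — Adiabatic: T₂/T₁ = (P₂/P₁)^((γ−1)/γ) ⇒ T₂ = 328×(5.20)^0.286 = 525 K; V₂ = 2.28 L.
ΔU = nCvΔT = 1.44×20.8×(525−328) = 5900 J.
Q = 0 for an adiabatic process, so W = −ΔU = -5900 J.
State after step 1: P = 2760 kPa, V = 2.28 L, T = 525 K.
Step 2 — Polytropic n=1.63: T₂ = T₁(V₁/V₂)^(n−1) = 525×(0.213)^0.63 = 198 K; P₂ = P₁(V₁/V₂)^n = 222 kPa.
W = (P₁V₁−P₂V₂)/(n−1) = (2760×2.28−222×10.7)/0.63 = 6210 J.
ΔU = nCvΔT = 1.44×20.8×(198−525) = -9790 J.
Q = ΔU + W = -3570 J.
Net over both steps: W = 310 J, Q = -3570 J, ΔU = -3880 J.

198 K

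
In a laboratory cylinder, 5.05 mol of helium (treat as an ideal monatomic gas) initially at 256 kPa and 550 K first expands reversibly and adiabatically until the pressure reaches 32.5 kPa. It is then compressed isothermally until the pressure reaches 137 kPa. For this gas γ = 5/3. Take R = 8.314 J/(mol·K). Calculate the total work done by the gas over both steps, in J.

4920 J

V₁ = nRT₁/P₁ = 5.05×8.314×550/256 = 90.2 L.
Step 1 — Adiabatic: T₂/T₁ = (P₂/P₁)^((γ−1)/γ) ⇒ T₂ = 550×(0.127)^0.400 = 241 K; V₂ = 311 L.
ΔU = nCvΔT = 5.05×12.5×(241−550) = -19500 J.
Q = 0 for an adiabatic process, so W = −ΔU = 19500 J.
State after step 1: P = 32.5 kPa, V = 311 L, T = 241 K.
Step 2 — Isothermal: T stays 241 K; PV = const ⇒ V₂ = 73.8 L, P₂ = 137 kPa.
ΔU = 0 (ideal gas, T constant).
W = nRT ln(V₂/V₁) = 5.05×8.314×241×ln(0.237) = -14600 J.
Q = ΔU + W = -14600 J.
Net over both steps: W = 4920 J, Q = -14600 J, ΔU = -19500 J.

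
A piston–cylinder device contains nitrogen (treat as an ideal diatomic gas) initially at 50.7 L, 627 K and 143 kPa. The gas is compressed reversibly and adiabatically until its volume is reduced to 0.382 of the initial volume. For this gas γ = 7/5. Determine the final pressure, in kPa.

Adiabatic: TV^(γ−1) = const ⇒ T₂ = 627×(2.62)^0.400 = 921 K; PV^γ = const ⇒ P₂ = 550 kPa.

550 kPa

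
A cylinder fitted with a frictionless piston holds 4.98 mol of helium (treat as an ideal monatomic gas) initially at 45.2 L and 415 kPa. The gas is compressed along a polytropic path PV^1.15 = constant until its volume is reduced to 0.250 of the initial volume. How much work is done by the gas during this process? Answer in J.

-28900 J

T₁ = P₁V₁/(nR) = 415×45.2/(4.98×8.314) = 453 K.
Polytropic n=1.15: T₂ = T₁(V₁/V₂)^(n−1) = 453×(4.00)^0.15 = 558 K; P₂ = P₁(V₁/V₂)^n = 2040 kPa.
W = (P₁V₁−P₂V₂)/(n−1) = (415×45.2−2040×11.3)/0.15 = -28900 J.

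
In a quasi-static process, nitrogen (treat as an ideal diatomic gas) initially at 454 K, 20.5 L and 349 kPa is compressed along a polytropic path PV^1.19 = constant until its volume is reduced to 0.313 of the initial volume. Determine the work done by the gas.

n = P₁V₁/(RT₁) = 349×20.5/(8.314×454) = 1.90 mol.
Polytropic n=1.19: T₂ = T₁(V₁/V₂)^(n−1) = 454×(3.19)^0.19 = 566 K; P₂ = P₁(V₁/V₂)^n = 1390 kPa.
W = (P₁V₁−P₂V₂)/(n−1) = (349×20.5−1390×6.42)/0.19 = -9300 J.

-9300 J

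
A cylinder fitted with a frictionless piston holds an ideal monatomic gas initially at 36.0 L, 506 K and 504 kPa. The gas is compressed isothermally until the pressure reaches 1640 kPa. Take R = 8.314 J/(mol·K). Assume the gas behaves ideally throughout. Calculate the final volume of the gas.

11.1 L

Isothermal: T stays 506 K; PV = const ⇒ V₂ = 11.1 L, P₂ = 1640 kPa.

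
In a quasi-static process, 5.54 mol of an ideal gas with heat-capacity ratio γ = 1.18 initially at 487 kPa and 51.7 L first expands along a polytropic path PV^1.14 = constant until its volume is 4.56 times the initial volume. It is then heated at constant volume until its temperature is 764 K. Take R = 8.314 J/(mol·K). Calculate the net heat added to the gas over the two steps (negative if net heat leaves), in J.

T₁ = P₁V₁/(nR) = 487×51.7/(5.54×8.314) = 547 K.
Step 1 — Polytropic n=1.14: T₂ = T₁(V₁/V₂)^(n−1) = 547×(0.219)^0.14 = 442 K; P₂ = P₁(V₁/V₂)^n = 86.4 kPa.
W = (P₁V₁−P₂V₂)/(n−1) = (487×51.7−86.4×236)/0.14 = 34400 J.
ΔU = nCvΔT = 5.54×46.2×(442−547) = -26800 J.
Q = ΔU + W = 7650 J.
State after step 1: P = 86.4 kPa, V = 236 L, T = 442 K.
Step 2 — Isochoric: V stays 236 L; P/T = const ⇒ T₂ = 764 K, P₂ = 149 kPa.
W = 0 (no volume change).
ΔU = nCvΔT = 5.54×46.2×(764−442) = 82400 J.
Q = ΔU = 82400 J.
Net over both steps: W = 34400 J, Q = 90000 J, ΔU = 55600 J.

90000 J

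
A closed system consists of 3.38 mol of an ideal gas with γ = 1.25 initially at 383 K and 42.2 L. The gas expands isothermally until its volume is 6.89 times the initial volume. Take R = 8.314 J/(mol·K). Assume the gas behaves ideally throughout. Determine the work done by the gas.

20800 J

P₁ = nRT₁/V₁ = 3.38×8.314×383/42.2 = 255 kPa.
Isothermal: T stays 383 K; PV = const ⇒ V₂ = 291 L, P₂ = 37.0 kPa.
W = nRT ln(V₂/V₁) = 3.38×8.314×383×ln(6.89) = 20800 J.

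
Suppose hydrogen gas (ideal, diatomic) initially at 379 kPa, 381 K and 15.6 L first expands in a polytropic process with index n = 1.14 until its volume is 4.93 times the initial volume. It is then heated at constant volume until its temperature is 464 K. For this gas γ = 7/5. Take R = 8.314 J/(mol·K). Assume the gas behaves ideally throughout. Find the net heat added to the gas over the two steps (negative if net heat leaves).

n = P₁V₁/(RT₁) = 379×15.6/(8.314×381) = 1.87 mol.
Step 1 — Polytropic n=1.14: T₂ = T₁(V₁/V₂)^(n−1) = 381×(0.203)^0.14 = 305 K; P₂ = P₁(V₁/V₂)^n = 61.5 kPa.
W = (P₁V₁−P₂V₂)/(n−1) = (379×15.6−61.5×76.9)/0.14 = 8450 J.
ΔU = nCvΔT = 1.87×20.8×(305−381) = -2960 J.
Q = ΔU + W = 5490 J.
State after step 1: P = 61.5 kPa, V = 76.9 L, T = 305 K.
Step 2 — Isochoric: V stays 76.9 L; P/T = const ⇒ T₂ = 464 K, P₂ = 93.6 kPa.
W = 0 (no volume change).
ΔU = nCvΔT = 1.87×20.8×(464−305) = 6180 J.
Q = ΔU = 6180 J.
Net over both steps: W = 8450 J, Q = 11700 J, ΔU = 3220 J.

11700 J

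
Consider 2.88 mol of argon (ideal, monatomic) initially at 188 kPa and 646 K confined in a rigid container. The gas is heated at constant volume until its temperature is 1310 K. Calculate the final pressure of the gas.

V₁ = nRT₁/P₁ = 2.88×8.314×646/188 = 82.3 L.
Isochoric: V stays 82.3 L; P/T = const ⇒ T₂ = 1310 K, P₂ = 381 kPa.

381 kPa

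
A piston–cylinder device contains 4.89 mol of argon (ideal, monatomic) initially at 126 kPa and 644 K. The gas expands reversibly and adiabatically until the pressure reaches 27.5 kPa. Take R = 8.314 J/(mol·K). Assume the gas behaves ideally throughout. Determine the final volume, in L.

V₁ = nRT₁/P₁ = 4.89×8.314×644/126 = 208 L.
Adiabatic: T₂/T₁ = (P₂/P₁)^((γ−1)/γ) ⇒ T₂ = 644×(0.218)^0.400 = 350 K; V₂ = 518 L.

518 L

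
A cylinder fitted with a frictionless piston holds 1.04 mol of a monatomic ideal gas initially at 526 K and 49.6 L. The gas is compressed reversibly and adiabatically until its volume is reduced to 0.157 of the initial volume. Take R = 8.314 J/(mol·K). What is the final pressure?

2010 kPa

P₁ = nRT₁/V₁ = 1.04×8.314×526/49.6 = 91.7 kPa.
Adiabatic: TV^(γ−1) = const ⇒ T₂ = 526×(6.37)^0.667 = 1810 K; PV^γ = const ⇒ P₂ = 2010 kPa.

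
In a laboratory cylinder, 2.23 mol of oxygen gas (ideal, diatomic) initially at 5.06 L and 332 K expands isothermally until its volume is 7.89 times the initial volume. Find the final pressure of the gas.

P₁ = nRT₁/V₁ = 2.23×8.314×332/5.06 = 1220 kPa.
Isothermal: T stays 332 K; PV = const ⇒ V₂ = 39.9 L, P₂ = 154 kPa.

154 kPa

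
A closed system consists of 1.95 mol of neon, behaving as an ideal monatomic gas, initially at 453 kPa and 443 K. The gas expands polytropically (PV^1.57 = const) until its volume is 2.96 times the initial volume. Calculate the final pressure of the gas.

82.4 kPa

V₁ = nRT₁/P₁ = 1.95×8.314×443/453 = 15.9 L.
Polytropic n=1.57: T₂ = T₁(V₁/V₂)^(n−1) = 443×(0.338)^0.57 = 239 K; P₂ = P₁(V₁/V₂)^n = 82.4 kPa.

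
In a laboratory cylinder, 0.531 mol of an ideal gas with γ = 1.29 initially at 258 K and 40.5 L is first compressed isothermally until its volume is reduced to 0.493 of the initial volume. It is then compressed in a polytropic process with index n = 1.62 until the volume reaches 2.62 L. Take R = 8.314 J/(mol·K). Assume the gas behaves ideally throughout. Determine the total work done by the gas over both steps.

P₁ = nRT₁/V₁ = 0.531×8.314×258/40.5 = 28.1 kPa.
Step 1 — Isothermal: T stays 258 K; PV = const ⇒ V₂ = 20.0 L, P₂ = 57.0 kPa.
ΔU = 0 (ideal gas, T constant).
W = nRT ln(V₂/V₁) = 0.531×8.314×258×ln(0.493) = -806 J.
Q = ΔU + W = -806 J.
State after step 1: P = 57.0 kPa, V = 20.0 L, T = 258 K.
Step 2 — Polytropic n=1.62: T₂ = T₁(V₁/V₂)^(n−1) = 258×(7.62)^0.62 = 909 K; P₂ = P₁(V₁/V₂)^n = 1530 kPa.
W = (P₁V₁−P₂V₂)/(n−1) = (57.0×20.0−1530×2.62)/0.62 = -4630 J.
ΔU = nCvΔT = 0.531×28.7×(909−258) = 9910 J.
Q = ΔU + W = 5270 J.
Net over both steps: W = -5440 J, Q = 4470 J, ΔU = 9910 J.

-5440 J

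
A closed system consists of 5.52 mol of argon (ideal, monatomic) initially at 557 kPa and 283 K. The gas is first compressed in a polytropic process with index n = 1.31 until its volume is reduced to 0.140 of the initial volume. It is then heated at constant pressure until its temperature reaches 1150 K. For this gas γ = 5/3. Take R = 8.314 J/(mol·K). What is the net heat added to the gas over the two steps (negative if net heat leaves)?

V₁ = nRT₁/P₁ = 5.52×8.314×283/557 = 23.3 L.
Step 1 — Polytropic n=1.31: T₂ = T₁(V₁/V₂)^(n−1) = 283×(7.14)^0.31 = 521 K; P₂ = P₁(V₁/V₂)^n = 7320 kPa.
W = (P₁V₁−P₂V₂)/(n−1) = (557×23.3−7320×3.26)/0.31 = -35200 J.
ΔU = nCvΔT = 5.52×12.5×(521−283) = 16400 J.
Q = ΔU + W = -18800 J.
State after step 1: P = 7320 kPa, V = 3.26 L, T = 521 K.
Step 2 — Isobaric: P stays 7320 kPa; V/T = const ⇒ T₂ = 1150 K, V₂ = 7.21 L.
W = PΔV = 7320×(7.21−3.26) kPa·L = 28900 J.
ΔU = nCvΔT = 5.52×12.5×(1150−521) = 43300 J.
Q = ΔU + W = nCpΔT = 72200 J.
Net over both steps: W = -6290 J, Q = 53400 J, ΔU = 59700 J.

53400 J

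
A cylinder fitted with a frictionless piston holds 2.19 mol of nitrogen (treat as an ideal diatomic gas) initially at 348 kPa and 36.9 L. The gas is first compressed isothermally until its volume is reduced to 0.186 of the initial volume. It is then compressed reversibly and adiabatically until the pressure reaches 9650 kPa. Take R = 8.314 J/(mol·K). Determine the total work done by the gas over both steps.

-40800 J

T₁ = P₁V₁/(nR) = 348×36.9/(2.19×8.314) = 705 K.
Step 1 — Isothermal: T stays 705 K; PV = const ⇒ V₂ = 6.86 L, P₂ = 1870 kPa.
ΔU = 0 (ideal gas, T constant).
W = nRT ln(V₂/V₁) = 2.19×8.314×705×ln(0.186) = -21600 J.
Q = ΔU + W = -21600 J.
State after step 1: P = 1870 kPa, V = 6.86 L, T = 705 K.
Step 2 — Adiabatic: T₂/T₁ = (P₂/P₁)^((γ−1)/γ) ⇒ T₂ = 705×(5.16)^0.286 = 1130 K; V₂ = 2.13 L.
ΔU = nCvΔT = 2.19×20.8×(1130−705) = 19200 J.
Q = 0 for an adiabatic process, so W = −ΔU = -19200 J.
Net over both steps: W = -40800 J, Q = -21600 J, ΔU = 19200 J.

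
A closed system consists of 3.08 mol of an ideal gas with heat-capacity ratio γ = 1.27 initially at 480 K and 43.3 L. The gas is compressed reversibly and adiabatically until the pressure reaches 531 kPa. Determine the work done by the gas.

P₁ = nRT₁/V₁ = 3.08×8.314×480/43.3 = 284 kPa.
Adiabatic: T₂/T₁ = (P₂/P₁)^((γ−1)/γ) ⇒ T₂ = 480×(1.87)^0.213 = 548 K; V₂ = 26.4 L.
ΔU = nCvΔT = 3.08×30.8×(548−480) = 6480 J.
Q = 0 for an adiabatic process, so W = −ΔU = -6480 J.

-6480 J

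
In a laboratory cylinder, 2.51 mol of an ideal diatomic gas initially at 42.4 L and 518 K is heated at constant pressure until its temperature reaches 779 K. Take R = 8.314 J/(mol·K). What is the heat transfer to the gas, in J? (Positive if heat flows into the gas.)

19100 J

P₁ = nRT₁/V₁ = 2.51×8.314×518/42.4 = 255 kPa.
Isobaric: P stays 255 kPa; V/T = const ⇒ T₂ = 779 K, V₂ = 63.8 L.
W = PΔV = 255×(63.8−42.4) kPa·L = 5450 J.
ΔU = nCvΔT = 2.51×20.8×(779−518) = 13600 J.
Q = ΔU + W = nCpΔT = 19100 J.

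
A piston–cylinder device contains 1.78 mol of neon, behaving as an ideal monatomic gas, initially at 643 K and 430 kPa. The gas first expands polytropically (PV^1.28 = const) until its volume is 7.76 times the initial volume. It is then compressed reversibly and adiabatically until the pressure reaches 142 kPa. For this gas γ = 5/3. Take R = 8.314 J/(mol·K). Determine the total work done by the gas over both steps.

8140 J

V₁ = nRT₁/P₁ = 1.78×8.314×643/430 = 22.1 L.
Step 1 — Polytropic n=1.28: T₂ = T₁(V₁/V₂)^(n−1) = 643×(0.129)^0.28 = 362 K; P₂ = P₁(V₁/V₂)^n = 31.2 kPa.
W = (P₁V₁−P₂V₂)/(n−1) = (430×22.1−31.2×172)/0.28 = 14800 J.
ΔU = nCvΔT = 1.78×12.5×(362−643) = -6230 J.
Q = ΔU + W = 8610 J.
State after step 1: P = 31.2 kPa, V = 172 L, T = 362 K.
Step 2 — Adiabatic: T₂/T₁ = (P₂/P₁)^((γ−1)/γ) ⇒ T₂ = 362×(4.55)^0.400 = 664 K; V₂ = 69.2 L.
ΔU = nCvΔT = 1.78×12.5×(664−362) = 6700 J.
Q = 0 for an adiabatic process, so W = −ΔU = -6700 J.
Net over both steps: W = 8140 J, Q = 8610 J, ΔU = 467 J.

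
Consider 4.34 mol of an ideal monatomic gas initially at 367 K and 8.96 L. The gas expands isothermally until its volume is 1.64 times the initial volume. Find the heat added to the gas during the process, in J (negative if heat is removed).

6550 J

P₁ = nRT₁/V₁ = 4.34×8.314×367/8.96 = 1480 kPa.
Isothermal: T stays 367 K; PV = const ⇒ V₂ = 14.7 L, P₂ = 901 kPa.
ΔU = 0 (ideal gas, T constant).
W = nRT ln(V₂/V₁) = 4.34×8.314×367×ln(1.64) = 6550 J.
Q = ΔU + W = 6550 J.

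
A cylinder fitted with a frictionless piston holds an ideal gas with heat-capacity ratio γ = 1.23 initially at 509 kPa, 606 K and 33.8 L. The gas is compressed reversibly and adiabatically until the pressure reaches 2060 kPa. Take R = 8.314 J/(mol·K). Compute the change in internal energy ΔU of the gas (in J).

22300 J

n = P₁V₁/(RT₁) = 509×33.8/(8.314×606) = 3.41 mol.
Adiabatic: T₂/T₁ = (P₂/P₁)^((γ−1)/γ) ⇒ T₂ = 606×(4.05)^0.187 = 787 K; V₂ = 10.8 L.
For an ideal gas ΔU = nCvΔT with Cv = R/(γ−1) = 36.1 J/(mol·K).
ΔU = 3.41×36.1×(787−606) = 22300 J.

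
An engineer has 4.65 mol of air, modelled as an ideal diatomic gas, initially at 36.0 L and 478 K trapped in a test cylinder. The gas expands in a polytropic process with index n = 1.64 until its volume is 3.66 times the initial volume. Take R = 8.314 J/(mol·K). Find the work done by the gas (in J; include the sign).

16300 J

P₁ = nRT₁/V₁ = 4.65×8.314×478/36.0 = 513 kPa.
Polytropic n=1.64: T₂ = T₁(V₁/V₂)^(n−1) = 478×(0.273)^0.64 = 208 K; P₂ = P₁(V₁/V₂)^n = 61.1 kPa.
W = (P₁V₁−P₂V₂)/(n−1) = (513×36.0−61.1×132)/0.64 = 16300 J.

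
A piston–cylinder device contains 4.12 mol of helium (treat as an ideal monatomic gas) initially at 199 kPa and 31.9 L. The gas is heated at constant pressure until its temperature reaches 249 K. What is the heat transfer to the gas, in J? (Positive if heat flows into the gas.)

T₁ = P₁V₁/(nR) = 199×31.9/(4.12×8.314) = 185 K.
Isobaric: P stays 199 kPa; V/T = const ⇒ T₂ = 249 K, V₂ = 42.9 L.
W = PΔV = 199×(42.9−31.9) kPa·L = 2180 J.
ΔU = nCvΔT = 4.12×12.5×(249−185) = 3270 J.
Q = ΔU + W = nCpΔT = 5450 J.

5450 J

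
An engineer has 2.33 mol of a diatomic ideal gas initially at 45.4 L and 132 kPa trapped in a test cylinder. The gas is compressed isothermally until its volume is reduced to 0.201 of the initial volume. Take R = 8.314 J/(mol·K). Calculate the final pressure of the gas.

T₁ = P₁V₁/(nR) = 132×45.4/(2.33×8.314) = 309 K.
Isothermal: T stays 309 K; PV = const ⇒ V₂ = 9.13 L, P₂ = 657 kPa.

657 kPa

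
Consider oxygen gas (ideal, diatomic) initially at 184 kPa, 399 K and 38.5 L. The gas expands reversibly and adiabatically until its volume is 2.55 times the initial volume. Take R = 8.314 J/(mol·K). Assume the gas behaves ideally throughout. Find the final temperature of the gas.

274 K

Adiabatic: TV^(γ−1) = const ⇒ T₂ = 399×(0.392)^0.400 = 274 K; PV^γ = const ⇒ P₂ = 49.6 kPa.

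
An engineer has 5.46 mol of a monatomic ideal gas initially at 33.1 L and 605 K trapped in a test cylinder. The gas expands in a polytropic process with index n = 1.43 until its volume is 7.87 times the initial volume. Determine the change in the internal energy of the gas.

P₁ = nRT₁/V₁ = 5.46×8.314×605/33.1 = 830 kPa.
Polytropic n=1.43: T₂ = T₁(V₁/V₂)^(n−1) = 605×(0.127)^0.43 = 249 K; P₂ = P₁(V₁/V₂)^n = 43.4 kPa.
For an ideal gas ΔU = nCvΔT with Cv = (3/2)R = 12.5 J/(mol·K).
ΔU = 5.46×12.5×(249−605) = -24200 J.

-24200 J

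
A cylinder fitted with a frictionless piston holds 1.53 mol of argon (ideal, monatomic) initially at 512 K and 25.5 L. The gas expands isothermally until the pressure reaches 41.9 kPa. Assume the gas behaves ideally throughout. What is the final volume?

155 L

P₁ = nRT₁/V₁ = 1.53×8.314×512/25.5 = 255 kPa.
Isothermal: T stays 512 K; PV = const ⇒ V₂ = 155 L, P₂ = 41.9 kPa.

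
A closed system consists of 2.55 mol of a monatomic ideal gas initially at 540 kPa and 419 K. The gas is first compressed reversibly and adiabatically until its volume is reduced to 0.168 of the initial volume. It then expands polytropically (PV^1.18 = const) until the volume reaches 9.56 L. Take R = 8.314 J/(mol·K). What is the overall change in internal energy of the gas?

V₁ = nRT₁/P₁ = 2.55×8.314×419/540 = 16.5 L.
Step 1 — Adiabatic: TV^(γ−1) = const ⇒ T₂ = 419×(5.95)^0.667 = 1380 K; PV^γ = const ⇒ P₂ = 10600 kPa.
ΔU = nCvΔT = 2.55×12.5×(1380−419) = 30400 J.
Q = 0 for an adiabatic process, so W = −ΔU = -30400 J.
State after step 1: P = 10600 kPa, V = 2.76 L, T = 1380 K.
Step 2 — Polytropic n=1.18: T₂ = T₁(V₁/V₂)^(n−1) = 1380×(0.289)^0.18 = 1100 K; P₂ = P₁(V₁/V₂)^n = 2440 kPa.
W = (P₁V₁−P₂V₂)/(n−1) = (10600×2.76−2440×9.56)/0.18 = 32400 J.
ΔU = nCvΔT = 2.55×12.5×(1100−1380) = -8760 J.
Q = ΔU + W = 23700 J.
Net over both steps: W = 2010 J, Q = 23700 J, ΔU = 21700 J.

21700 J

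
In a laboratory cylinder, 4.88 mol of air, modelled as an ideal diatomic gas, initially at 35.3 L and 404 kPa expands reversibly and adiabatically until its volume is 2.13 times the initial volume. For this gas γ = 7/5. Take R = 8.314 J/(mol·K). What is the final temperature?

260 K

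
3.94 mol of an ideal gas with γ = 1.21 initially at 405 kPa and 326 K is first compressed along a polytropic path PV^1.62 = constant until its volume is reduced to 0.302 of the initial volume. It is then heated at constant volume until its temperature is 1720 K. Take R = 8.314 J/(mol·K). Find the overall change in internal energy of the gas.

217000 J

V₁ = nRT₁/P₁ = 3.94×8.314×326/405 = 26.4 L.
Step 1 — Polytropic n=1.62: T₂ = T₁(V₁/V₂)^(n−1) = 326×(3.31)^0.62 = 685 K; P₂ = P₁(V₁/V₂)^n = 2820 kPa.
W = (P₁V₁−P₂V₂)/(n−1) = (405×26.4−2820×7.96)/0.62 = -19000 J.
ΔU = nCvΔT = 3.94×39.6×(685−326) = 56000 J.
Q = ΔU + W = 37000 J.
State after step 1: P = 2820 kPa, V = 7.96 L, T = 685 K.
Step 2 — Isochoric: V stays 7.96 L; P/T = const ⇒ T₂ = 1720 K, P₂ = 7080 kPa.
W = 0 (no volume change).
ΔU = nCvΔT = 3.94×39.6×(1720−685) = 161000 J.
Q = ΔU = 161000 J.
Net over both steps: W = -19000 J, Q = 198000 J, ΔU = 217000 J.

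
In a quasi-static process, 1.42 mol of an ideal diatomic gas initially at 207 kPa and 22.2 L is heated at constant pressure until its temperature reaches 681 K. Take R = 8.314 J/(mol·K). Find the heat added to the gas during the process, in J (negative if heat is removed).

T₁ = P₁V₁/(nR) = 207×22.2/(1.42×8.314) = 389 K.
Isobaric: P stays 207 kPa; V/T = const ⇒ T₂ = 681 K, V₂ = 38.8 L.
W = PΔV = 207×(38.8−22.2) kPa·L = 3440 J.
ΔU = nCvΔT = 1.42×20.8×(681−389) = 8610 J.
Q = ΔU + W = nCpΔT = 12100 J.

12100 J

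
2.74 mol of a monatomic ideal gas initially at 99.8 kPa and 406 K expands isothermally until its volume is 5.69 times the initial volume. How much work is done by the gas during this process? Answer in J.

V₁ = nRT₁/P₁ = 2.74×8.314×406/99.8 = 92.7 L.
Isothermal: T stays 406 K; PV = const ⇒ V₂ = 527 L, P₂ = 17.5 kPa.
W = nRT ln(V₂/V₁) = 2.74×8.314×406×ln(5.69) = 16100 J.

16100 J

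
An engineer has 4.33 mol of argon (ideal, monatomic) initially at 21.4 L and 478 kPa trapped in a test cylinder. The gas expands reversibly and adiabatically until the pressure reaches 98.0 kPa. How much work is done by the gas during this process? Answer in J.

7200 J

T₁ = P₁V₁/(nR) = 478×21.4/(4.33×8.314) = 284 K.
Adiabatic: T₂/T₁ = (P₂/P₁)^((γ−1)/γ) ⇒ T₂ = 284×(0.205)^0.400 = 151 K; V₂ = 55.4 L.
ΔU = nCvΔT = 4.33×12.5×(151−284) = -7200 J.
Q = 0 for an adiabatic process, so W = −ΔU = 7200 J.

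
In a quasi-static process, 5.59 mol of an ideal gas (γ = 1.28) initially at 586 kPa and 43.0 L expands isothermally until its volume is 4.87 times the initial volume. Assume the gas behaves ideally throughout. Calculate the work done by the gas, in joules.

39900 J

T₁ = P₁V₁/(nR) = 586×43.0/(5.59×8.314) = 542 K.
Isothermal: T stays 542 K; PV = const ⇒ V₂ = 209 L, P₂ = 120 kPa.
W = nRT ln(V₂/V₁) = 5.59×8.314×542×ln(4.87) = 39900 J.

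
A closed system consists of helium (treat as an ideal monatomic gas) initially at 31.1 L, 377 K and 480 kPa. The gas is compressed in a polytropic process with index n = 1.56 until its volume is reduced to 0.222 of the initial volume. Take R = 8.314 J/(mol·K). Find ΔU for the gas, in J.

29600 J

n = P₁V₁/(RT₁) = 480×31.1/(8.314×377) = 4.76 mol.
Polytropic n=1.56: T₂ = T₁(V₁/V₂)^(n−1) = 377×(4.50)^0.56 = 876 K; P₂ = P₁(V₁/V₂)^n = 5020 kPa.
For an ideal gas ΔU = nCvΔT with Cv = (3/2)R = 12.5 J/(mol·K).
ΔU = 4.76×12.5×(876−377) = 29600 J.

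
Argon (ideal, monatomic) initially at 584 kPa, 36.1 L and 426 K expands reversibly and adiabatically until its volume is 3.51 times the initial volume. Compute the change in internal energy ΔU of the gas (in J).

n = P₁V₁/(RT₁) = 584×36.1/(8.314×426) = 5.95 mol.
Adiabatic: TV^(γ−1) = const ⇒ T₂ = 426×(0.285)^0.667 = 184 K; PV^γ = const ⇒ P₂ = 72.0 kPa.
For an ideal gas ΔU = nCvΔT with Cv = (3/2)R = 12.5 J/(mol·K).
ΔU = 5.95×12.5×(184−426) = -17900 J.

-17900 J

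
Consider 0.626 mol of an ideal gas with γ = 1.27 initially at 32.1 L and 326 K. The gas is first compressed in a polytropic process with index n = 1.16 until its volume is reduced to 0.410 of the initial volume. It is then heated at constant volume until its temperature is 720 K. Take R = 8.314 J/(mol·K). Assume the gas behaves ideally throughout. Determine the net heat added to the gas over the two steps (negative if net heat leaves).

P₁ = nRT₁/V₁ = 0.626×8.314×326/32.1 = 52.9 kPa.
Step 1 — Polytropic n=1.16: T₂ = T₁(V₁/V₂)^(n−1) = 326×(2.44)^0.16 = 376 K; P₂ = P₁(V₁/V₂)^n = 149 kPa.
W = (P₁V₁−P₂V₂)/(n−1) = (52.9×32.1−149×13.2)/0.16 = -1630 J.
ΔU = nCvΔT = 0.626×30.8×(376−326) = 964 J.
Q = ΔU + W = -662 J.
State after step 1: P = 149 kPa, V = 13.2 L, T = 376 K.
Step 2 — Isochoric: V stays 13.2 L; P/T = const ⇒ T₂ = 720 K, P₂ = 285 kPa.
W = 0 (no volume change).
ΔU = nCvΔT = 0.626×30.8×(720−376) = 6630 J.
Q = ΔU = 6630 J.
Net over both steps: W = -1630 J, Q = 5970 J, ΔU = 7590 J.

5970 J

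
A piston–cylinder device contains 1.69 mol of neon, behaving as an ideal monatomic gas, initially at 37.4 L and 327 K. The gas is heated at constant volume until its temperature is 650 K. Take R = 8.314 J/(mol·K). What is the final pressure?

P₁ = nRT₁/V₁ = 1.69×8.314×327/37.4 = 123 kPa.
Isochoric: V stays 37.4 L; P/T = const ⇒ T₂ = 650 K, P₂ = 244 kPa.

244 kPa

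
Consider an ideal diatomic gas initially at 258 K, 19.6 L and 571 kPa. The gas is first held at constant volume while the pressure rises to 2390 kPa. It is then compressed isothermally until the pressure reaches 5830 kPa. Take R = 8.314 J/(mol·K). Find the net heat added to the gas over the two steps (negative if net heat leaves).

n = P₁V₁/(RT₁) = 571×19.6/(8.314×258) = 5.22 mol.
Step 1 — Isochoric: V stays 19.6 L; P/T = const ⇒ T₂ = 1080 K, P₂ = 2390 kPa.
W = 0 (no volume change).
ΔU = nCvΔT = 5.22×20.8×(1080−258) = 89100 J.
Q = ΔU = 89100 J.
State after step 1: P = 2390 kPa, V = 19.6 L, T = 1080 K.
Step 2 — Isothermal: T stays 1080 K; PV = const ⇒ V₂ = 8.03 L, P₂ = 5830 kPa.
ΔU = 0 (ideal gas, T constant).
W = nRT ln(V₂/V₁) = 5.22×8.314×1080×ln(0.410) = -41800 J.
Q = ΔU + W = -41800 J.
Net over both steps: W = -41800 J, Q = 47400 J, ΔU = 89100 J.

47400 J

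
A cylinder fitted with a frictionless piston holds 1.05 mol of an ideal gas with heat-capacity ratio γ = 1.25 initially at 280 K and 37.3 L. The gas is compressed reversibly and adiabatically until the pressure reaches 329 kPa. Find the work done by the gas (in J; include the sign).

P₁ = nRT₁/V₁ = 1.05×8.314×280/37.3 = 65.5 kPa.
Adiabatic: T₂/T₁ = (P₂/P₁)^((γ−1)/γ) ⇒ T₂ = 280×(5.02)^0.200 = 387 K; V₂ = 10.3 L.
ΔU = nCvΔT = 1.05×33.3×(387−280) = 3720 J.
Q = 0 for an adiabatic process, so W = −ΔU = -3720 J.

-3720 J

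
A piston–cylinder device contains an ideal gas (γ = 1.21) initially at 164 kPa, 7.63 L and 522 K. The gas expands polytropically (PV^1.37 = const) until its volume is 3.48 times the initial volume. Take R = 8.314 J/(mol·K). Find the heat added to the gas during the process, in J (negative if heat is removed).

-952 J

n = P₁V₁/(RT₁) = 164×7.63/(8.314×522) = 0.288 mol.
Polytropic n=1.37: T₂ = T₁(V₁/V₂)^(n−1) = 522×(0.287)^0.37 = 329 K; P₂ = P₁(V₁/V₂)^n = 29.7 kPa.
W = (P₁V₁−P₂V₂)/(n−1) = (164×7.63−29.7×26.6)/0.37 = 1250 J.
ΔU = nCvΔT = 0.288×39.6×(329−522) = -2200 J.
Q = ΔU + W = -952 J.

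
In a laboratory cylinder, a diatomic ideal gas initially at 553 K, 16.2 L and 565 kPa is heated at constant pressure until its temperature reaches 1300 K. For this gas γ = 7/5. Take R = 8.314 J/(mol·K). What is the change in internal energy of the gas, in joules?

n = P₁V₁/(RT₁) = 565×16.2/(8.314×553) = 1.99 mol.
Isobaric: P stays 565 kPa; V/T = const ⇒ T₂ = 1300 K, V₂ = 38.1 L.
For an ideal gas ΔU = nCvΔT with Cv = (5/2)R = 20.8 J/(mol·K).
ΔU = 1.99×20.8×(1300−553) = 30900 J.

30900 J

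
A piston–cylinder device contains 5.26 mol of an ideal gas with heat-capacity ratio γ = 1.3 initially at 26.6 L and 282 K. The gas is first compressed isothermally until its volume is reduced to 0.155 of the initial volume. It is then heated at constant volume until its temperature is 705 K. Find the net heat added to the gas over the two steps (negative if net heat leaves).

P₁ = nRT₁/V₁ = 5.26×8.314×282/26.6 = 464 kPa.
Step 1 — Isothermal: T stays 282 K; PV = const ⇒ V₂ = 4.12 L, P₂ = 2990 kPa.
ΔU = 0 (ideal gas, T constant).
W = nRT ln(V₂/V₁) = 5.26×8.314×282×ln(0.155) = -23000 J.
Q = ΔU + W = -23000 J.
State after step 1: P = 2990 kPa, V = 4.12 L, T = 282 K.
Step 2 — Isochoric: V stays 4.12 L; P/T = const ⇒ T₂ = 705 K, P₂ = 7480 kPa.
W = 0 (no volume change).
ΔU = nCvΔT = 5.26×27.7×(705−282) = 61700 J.
Q = ΔU = 61700 J.
Net over both steps: W = -23000 J, Q = 38700 J, ΔU = 61700 J.

38700 J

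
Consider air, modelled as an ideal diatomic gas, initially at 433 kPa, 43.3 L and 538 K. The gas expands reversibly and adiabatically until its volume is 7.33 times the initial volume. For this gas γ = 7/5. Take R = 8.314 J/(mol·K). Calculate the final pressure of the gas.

26.6 kPa

Adiabatic: TV^(γ−1) = const ⇒ T₂ = 538×(0.136)^0.400 = 243 K; PV^γ = const ⇒ P₂ = 26.6 kPa.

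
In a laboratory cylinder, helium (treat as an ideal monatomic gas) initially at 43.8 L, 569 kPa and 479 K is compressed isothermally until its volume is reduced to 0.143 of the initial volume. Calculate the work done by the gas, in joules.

n = P₁V₁/(RT₁) = 569×43.8/(8.314×479) = 6.26 mol.
Isothermal: T stays 479 K; PV = const ⇒ V₂ = 6.26 L, P₂ = 3980 kPa.
W = nRT ln(V₂/V₁) = 6.26×8.314×479×ln(0.143) = -48500 J.

-48500 J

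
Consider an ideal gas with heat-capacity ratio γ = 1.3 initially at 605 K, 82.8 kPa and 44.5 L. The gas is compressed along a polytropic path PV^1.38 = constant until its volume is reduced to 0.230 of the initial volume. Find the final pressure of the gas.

629 kPa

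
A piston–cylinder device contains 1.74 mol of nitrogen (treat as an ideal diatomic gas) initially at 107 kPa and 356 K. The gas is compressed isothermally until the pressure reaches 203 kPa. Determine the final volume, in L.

V₁ = nRT₁/P₁ = 1.74×8.314×356/107 = 48.1 L.
Isothermal: T stays 356 K; PV = const ⇒ V₂ = 25.4 L, P₂ = 203 kPa.

25.4 L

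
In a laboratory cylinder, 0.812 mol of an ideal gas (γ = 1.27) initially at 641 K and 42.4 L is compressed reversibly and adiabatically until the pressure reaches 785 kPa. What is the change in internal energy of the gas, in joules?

P₁ = nRT₁/V₁ = 0.812×8.314×641/42.4 = 102 kPa.
Adiabatic: T₂/T₁ = (P₂/P₁)^((γ−1)/γ) ⇒ T₂ = 641×(7.69)^0.213 = 989 K; V₂ = 8.51 L.
For an ideal gas ΔU = nCvΔT with Cv = R/(γ−1) = 30.8 J/(mol·K).
ΔU = 0.812×30.8×(989−641) = 8700 J.

8700 J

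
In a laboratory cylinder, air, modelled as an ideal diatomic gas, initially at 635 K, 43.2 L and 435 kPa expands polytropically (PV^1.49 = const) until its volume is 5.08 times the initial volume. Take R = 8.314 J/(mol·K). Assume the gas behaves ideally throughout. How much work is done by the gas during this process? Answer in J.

21100 J

n = P₁V₁/(RT₁) = 435×43.2/(8.314×635) = 3.56 mol.
Polytropic n=1.49: T₂ = T₁(V₁/V₂)^(n−1) = 635×(0.197)^0.49 = 286 K; P₂ = P₁(V₁/V₂)^n = 38.6 kPa.
W = (P₁V₁−P₂V₂)/(n−1) = (435×43.2−38.6×219)/0.49 = 21100 J.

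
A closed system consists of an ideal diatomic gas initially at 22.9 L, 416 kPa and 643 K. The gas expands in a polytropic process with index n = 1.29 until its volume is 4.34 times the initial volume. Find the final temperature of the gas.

420 K

Polytropic n=1.29: T₂ = T₁(V₁/V₂)^(n−1) = 643×(0.230)^0.29 = 420 K; P₂ = P₁(V₁/V₂)^n = 62.6 kPa.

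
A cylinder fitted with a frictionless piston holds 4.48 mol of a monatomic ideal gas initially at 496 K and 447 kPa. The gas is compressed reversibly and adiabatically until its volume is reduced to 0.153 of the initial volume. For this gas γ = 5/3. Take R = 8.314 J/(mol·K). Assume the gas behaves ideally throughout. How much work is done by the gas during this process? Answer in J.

V₁ = nRT₁/P₁ = 4.48×8.314×496/447 = 41.3 L.
Adiabatic: TV^(γ−1) = const ⇒ T₂ = 496×(6.54)^0.667 = 1730 K; PV^γ = const ⇒ P₂ = 10200 kPa.
ΔU = nCvΔT = 4.48×12.5×(1730−496) = 69200 J.
Q = 0 for an adiabatic process, so W = −ΔU = -69200 J.

-69200 J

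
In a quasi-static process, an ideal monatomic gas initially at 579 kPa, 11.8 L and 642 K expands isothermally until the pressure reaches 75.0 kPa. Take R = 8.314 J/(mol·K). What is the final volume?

91.1 L

Isothermal: T stays 642 K; PV = const ⇒ V₂ = 91.1 L, P₂ = 75.0 kPa.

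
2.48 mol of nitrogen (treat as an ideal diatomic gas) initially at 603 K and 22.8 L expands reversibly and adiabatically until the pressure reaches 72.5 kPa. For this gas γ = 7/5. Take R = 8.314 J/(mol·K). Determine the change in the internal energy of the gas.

-13600 J

P₁ = nRT₁/V₁ = 2.48×8.314×603/22.8 = 545 kPa.
Adiabatic: T₂/T₁ = (P₂/P₁)^((γ−1)/γ) ⇒ T₂ = 603×(0.133)^0.286 = 339 K; V₂ = 96.4 L.
For an ideal gas ΔU = nCvΔT with Cv = (5/2)R = 20.8 J/(mol·K).
ΔU = 2.48×20.8×(339−603) = -13600 J.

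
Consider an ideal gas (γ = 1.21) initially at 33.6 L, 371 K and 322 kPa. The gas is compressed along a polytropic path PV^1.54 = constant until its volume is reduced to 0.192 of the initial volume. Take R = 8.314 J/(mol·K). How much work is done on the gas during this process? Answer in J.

28800 J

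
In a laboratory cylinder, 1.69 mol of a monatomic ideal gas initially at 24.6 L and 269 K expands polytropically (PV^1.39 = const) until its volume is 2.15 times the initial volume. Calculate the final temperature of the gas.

P₁ = nRT₁/V₁ = 1.69×8.314×269/24.6 = 154 kPa.
Polytropic n=1.39: T₂ = T₁(V₁/V₂)^(n−1) = 269×(0.465)^0.39 = 200 K; P₂ = P₁(V₁/V₂)^n = 53.0 kPa.

200 K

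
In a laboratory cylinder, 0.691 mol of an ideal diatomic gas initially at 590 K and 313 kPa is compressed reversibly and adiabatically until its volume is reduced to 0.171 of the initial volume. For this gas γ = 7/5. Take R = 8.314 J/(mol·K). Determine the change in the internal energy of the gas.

8700 J

V₁ = nRT₁/P₁ = 0.691×8.314×590/313 = 10.8 L.
Adiabatic: TV^(γ−1) = const ⇒ T₂ = 590×(5.85)^0.400 = 1200 K; PV^γ = const ⇒ P₂ = 3710 kPa.
For an ideal gas ΔU = nCvΔT with Cv = (5/2)R = 20.8 J/(mol·K).
ΔU = 0.691×20.8×(1200−590) = 8700 J.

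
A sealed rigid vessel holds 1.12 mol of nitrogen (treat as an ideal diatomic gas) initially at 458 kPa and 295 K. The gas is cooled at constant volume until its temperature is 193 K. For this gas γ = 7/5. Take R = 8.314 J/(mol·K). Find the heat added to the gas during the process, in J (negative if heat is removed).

-2370 J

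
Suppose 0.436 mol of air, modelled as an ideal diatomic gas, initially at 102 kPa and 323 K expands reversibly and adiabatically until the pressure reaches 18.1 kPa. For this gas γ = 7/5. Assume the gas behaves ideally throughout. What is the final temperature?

197 K

V₁ = nRT₁/P₁ = 0.436×8.314×323/102 = 11.5 L.
Adiabatic: T₂/T₁ = (P₂/P₁)^((γ−1)/γ) ⇒ T₂ = 323×(0.177)^0.286 = 197 K; V₂ = 39.5 L.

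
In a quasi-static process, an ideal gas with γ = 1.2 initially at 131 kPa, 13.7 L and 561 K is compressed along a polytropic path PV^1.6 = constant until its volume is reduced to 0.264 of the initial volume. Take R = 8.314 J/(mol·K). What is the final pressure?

1100 kPa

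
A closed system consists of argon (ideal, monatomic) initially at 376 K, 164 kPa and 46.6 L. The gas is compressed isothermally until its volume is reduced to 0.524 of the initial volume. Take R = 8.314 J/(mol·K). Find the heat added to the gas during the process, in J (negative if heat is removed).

n = P₁V₁/(RT₁) = 164×46.6/(8.314×376) = 2.44 mol.
Isothermal: T stays 376 K; PV = const ⇒ V₂ = 24.4 L, P₂ = 313 kPa.
ΔU = 0 (ideal gas, T constant).
W = nRT ln(V₂/V₁) = 2.44×8.314×376×ln(0.524) = -4940 J.
Q = ΔU + W = -4940 J.

-4940 J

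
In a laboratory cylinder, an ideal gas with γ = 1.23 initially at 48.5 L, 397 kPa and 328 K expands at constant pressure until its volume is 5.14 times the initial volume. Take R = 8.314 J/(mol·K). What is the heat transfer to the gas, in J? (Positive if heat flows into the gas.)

426000 J

n = P₁V₁/(RT₁) = 397×48.5/(8.314×328) = 7.06 mol.
Isobaric: P stays 397 kPa; V/T = const ⇒ T₂ = 1690 K, V₂ = 249 L.
W = PΔV = 397×(249−48.5) kPa·L = 79700 J.
ΔU = nCvΔT = 7.06×36.1×(1690−328) = 347000 J.
Q = ΔU + W = nCpΔT = 426000 J.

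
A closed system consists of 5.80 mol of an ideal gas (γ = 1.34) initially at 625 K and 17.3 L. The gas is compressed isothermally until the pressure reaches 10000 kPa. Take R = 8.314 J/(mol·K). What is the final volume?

P₁ = nRT₁/V₁ = 5.80×8.314×625/17.3 = 1740 kPa.
Isothermal: T stays 625 K; PV = const ⇒ V₂ = 3.01 L, P₂ = 10000 kPa.

3.01 L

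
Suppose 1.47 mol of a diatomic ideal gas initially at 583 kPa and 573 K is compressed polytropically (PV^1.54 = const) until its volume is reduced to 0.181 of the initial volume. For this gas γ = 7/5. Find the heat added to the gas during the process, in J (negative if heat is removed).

6880 J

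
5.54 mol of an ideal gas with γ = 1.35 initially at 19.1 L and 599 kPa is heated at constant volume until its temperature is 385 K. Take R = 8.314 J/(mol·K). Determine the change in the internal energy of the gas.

T₁ = P₁V₁/(nR) = 599×19.1/(5.54×8.314) = 248 K.
Isochoric: V stays 19.1 L; P/T = const ⇒ T₂ = 385 K, P₂ = 928 kPa.
For an ideal gas ΔU = nCvΔT with Cv = R/(γ−1) = 23.8 J/(mol·K).
ΔU = 5.54×23.8×(385−248) = 18000 J.

18000 J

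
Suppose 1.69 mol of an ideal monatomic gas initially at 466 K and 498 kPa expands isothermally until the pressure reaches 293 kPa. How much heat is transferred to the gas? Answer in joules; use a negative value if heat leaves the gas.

3470 J

V₁ = nRT₁/P₁ = 1.69×8.314×466/498 = 13.1 L.
Isothermal: T stays 466 K; PV = const ⇒ V₂ = 22.3 L, P₂ = 293 kPa.
ΔU = 0 (ideal gas, T constant).
W = nRT ln(V₂/V₁) = 1.69×8.314×466×ln(1.70) = 3470 J.
Q = ΔU + W = 3470 J.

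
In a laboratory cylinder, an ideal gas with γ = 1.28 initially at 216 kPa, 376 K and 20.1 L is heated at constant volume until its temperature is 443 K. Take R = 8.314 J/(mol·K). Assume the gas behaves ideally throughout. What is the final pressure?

254 kPa

Isochoric: V stays 20.1 L; P/T = const ⇒ T₂ = 443 K, P₂ = 254 kPa.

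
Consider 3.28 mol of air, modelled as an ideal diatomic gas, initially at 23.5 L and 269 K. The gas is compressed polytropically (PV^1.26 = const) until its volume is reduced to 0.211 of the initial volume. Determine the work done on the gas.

14100 J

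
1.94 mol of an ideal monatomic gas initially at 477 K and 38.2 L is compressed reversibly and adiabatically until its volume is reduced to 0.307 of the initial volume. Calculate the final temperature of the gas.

1050 K

P₁ = nRT₁/V₁ = 1.94×8.314×477/38.2 = 201 kPa.
Adiabatic: TV^(γ−1) = const ⇒ T₂ = 477×(3.26)^0.667 = 1050 K; PV^γ = const ⇒ P₂ = 1440 kPa.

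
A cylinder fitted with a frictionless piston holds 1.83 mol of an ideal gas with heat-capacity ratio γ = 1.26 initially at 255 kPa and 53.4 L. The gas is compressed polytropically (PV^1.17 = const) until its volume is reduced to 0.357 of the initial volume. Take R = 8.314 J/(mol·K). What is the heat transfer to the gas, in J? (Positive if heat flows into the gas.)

-5310 J

T₁ = P₁V₁/(nR) = 255×53.4/(1.83×8.314) = 895 K.
Polytropic n=1.17: T₂ = T₁(V₁/V₂)^(n−1) = 895×(2.80)^0.17 = 1070 K; P₂ = P₁(V₁/V₂)^n = 851 kPa.
W = (P₁V₁−P₂V₂)/(n−1) = (255×53.4−851×19.1)/0.17 = -15300 J.
ΔU = nCvΔT = 1.83×32.0×(1070−895) = 10000 J.
Q = ΔU + W = -5310 J.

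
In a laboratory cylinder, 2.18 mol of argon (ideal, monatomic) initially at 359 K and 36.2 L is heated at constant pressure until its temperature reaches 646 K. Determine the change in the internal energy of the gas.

7800 J

P₁ = nRT₁/V₁ = 2.18×8.314×359/36.2 = 180 kPa.
Isobaric: P stays 180 kPa; V/T = const ⇒ T₂ = 646 K, V₂ = 65.1 L.
For an ideal gas ΔU = nCvΔT with Cv = (3/2)R = 12.5 J/(mol·K).
ΔU = 2.18×12.5×(646−359) = 7800 J.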